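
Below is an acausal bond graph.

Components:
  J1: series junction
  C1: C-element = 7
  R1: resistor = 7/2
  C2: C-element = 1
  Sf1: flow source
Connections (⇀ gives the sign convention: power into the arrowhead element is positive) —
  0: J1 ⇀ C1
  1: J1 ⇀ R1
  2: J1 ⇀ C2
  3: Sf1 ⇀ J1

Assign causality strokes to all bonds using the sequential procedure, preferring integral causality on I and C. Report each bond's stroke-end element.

#3 |Sf1  (source Sf1 imposes f)
#0 |J1  (1-jn J1 has f-setter on 3)
#1 |J1  (J1: bond 3 brought flow, rest push out)
#2 |J1  (1-jn J1 has f-setter on 3)

#0 |J1
#1 |J1
#2 |J1
#3 |Sf1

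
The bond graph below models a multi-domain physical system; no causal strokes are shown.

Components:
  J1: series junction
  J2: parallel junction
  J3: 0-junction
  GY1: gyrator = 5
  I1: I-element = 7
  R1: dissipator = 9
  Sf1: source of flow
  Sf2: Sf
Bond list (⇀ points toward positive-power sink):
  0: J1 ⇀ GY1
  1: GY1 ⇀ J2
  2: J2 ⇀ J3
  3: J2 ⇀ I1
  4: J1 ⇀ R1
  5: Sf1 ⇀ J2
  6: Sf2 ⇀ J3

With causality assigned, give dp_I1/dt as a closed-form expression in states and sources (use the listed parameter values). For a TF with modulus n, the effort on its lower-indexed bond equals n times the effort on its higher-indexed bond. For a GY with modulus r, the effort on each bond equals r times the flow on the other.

dp_I1/dt = 25*F_Sf1/9 + 25*F_Sf2/9 - 25*p_I1/63

#5 |Sf1  (Sf1 (Sf) sets flow on bond)
#6 |Sf2  (source Sf2 imposes f)
#2 |J3  (J3 needs exactly one e-in)
#3 |I1  (I1 outputs flow p/I1)
#1 |J2  (J2: last free bond brings effort in)
#0 |J1  (GY1 both-in/both-out from 1)
#4 |R1  (only one flow-in slot at J1)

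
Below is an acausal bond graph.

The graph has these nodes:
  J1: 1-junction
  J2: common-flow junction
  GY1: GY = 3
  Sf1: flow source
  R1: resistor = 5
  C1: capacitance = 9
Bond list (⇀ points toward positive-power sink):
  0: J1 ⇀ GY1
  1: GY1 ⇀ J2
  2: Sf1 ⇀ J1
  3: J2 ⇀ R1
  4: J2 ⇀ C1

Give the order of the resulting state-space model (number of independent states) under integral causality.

1  (C1 all integral)

β2 stroke→Sf1  (Sf1: flow source, stroke at near end)
β0 stroke→J1  (common-f at J1 fixed by 2)
β1 stroke→J2  (through GY1, causality inverts; strokes same side of GY1)
β4 stroke→J2  (C1: C, integral causality)
β3 stroke→R1  (J2: last free bond brings flow in)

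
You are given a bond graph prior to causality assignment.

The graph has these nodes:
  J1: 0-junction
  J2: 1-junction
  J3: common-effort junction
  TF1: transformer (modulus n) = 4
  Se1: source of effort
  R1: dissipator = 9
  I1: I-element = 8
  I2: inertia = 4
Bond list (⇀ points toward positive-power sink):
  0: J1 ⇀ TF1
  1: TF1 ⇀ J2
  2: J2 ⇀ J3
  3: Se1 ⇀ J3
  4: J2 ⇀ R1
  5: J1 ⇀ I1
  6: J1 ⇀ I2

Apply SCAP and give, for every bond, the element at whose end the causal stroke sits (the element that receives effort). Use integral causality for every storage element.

#0 |J1
#1 |TF1
#2 |J2
#3 |J3
#4 |J2
#5 |I1
#6 |I2

β3 stroke at J3  (Se1: effort source, stroke at far end)
β2 stroke at J2  (0-jn J3 has e-setter on 3)
β5 stroke at I1  (prefer integral on I1)
β6 stroke at I2  (I2 outputs flow p/I2)
β0 stroke at J1  (J1 needs exactly one e-in)
β1 stroke at TF1  (TF1 one-in-one-out from 0)
β4 stroke at J2  (1-jn J2 has f-setter on 1)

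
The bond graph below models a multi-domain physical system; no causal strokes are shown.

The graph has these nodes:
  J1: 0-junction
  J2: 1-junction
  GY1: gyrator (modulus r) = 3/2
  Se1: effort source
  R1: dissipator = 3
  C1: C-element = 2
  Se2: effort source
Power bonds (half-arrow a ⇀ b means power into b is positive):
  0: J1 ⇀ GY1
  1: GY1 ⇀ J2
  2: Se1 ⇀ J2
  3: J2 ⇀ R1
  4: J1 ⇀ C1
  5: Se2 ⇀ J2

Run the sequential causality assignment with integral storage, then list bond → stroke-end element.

bond 0 stroke at GY1
bond 1 stroke at GY1
bond 2 stroke at J2
bond 3 stroke at J2
bond 4 stroke at J1
bond 5 stroke at J2

β2 →J2  (Se1 (Se) sets effort on bond)
β5 →J2  (Se2 fixes effort; stroke away)
β4 →J1  (C1 outputs effort q/C1)
β0 →GY1  (0-jn J1 has e-setter on 4)
β1 →GY1  (GY GY1: same side as bond 0)
β3 →J2  (common-f at J2 fixed by 1)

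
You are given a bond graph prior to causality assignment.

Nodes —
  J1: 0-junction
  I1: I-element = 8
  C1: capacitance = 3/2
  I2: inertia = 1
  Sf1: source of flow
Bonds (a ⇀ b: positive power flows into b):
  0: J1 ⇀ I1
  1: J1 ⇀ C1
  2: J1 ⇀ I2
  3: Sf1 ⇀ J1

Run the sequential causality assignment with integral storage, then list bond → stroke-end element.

bond 3 →Sf1  (source Sf1 imposes f)
bond 0 →I1  (prefer integral on I1)
bond 1 →J1  (prefer integral on C1)
bond 2 →I2  (J1 effort already set via bond 1)

bond 0 stroke at I1
bond 1 stroke at J1
bond 2 stroke at I2
bond 3 stroke at Sf1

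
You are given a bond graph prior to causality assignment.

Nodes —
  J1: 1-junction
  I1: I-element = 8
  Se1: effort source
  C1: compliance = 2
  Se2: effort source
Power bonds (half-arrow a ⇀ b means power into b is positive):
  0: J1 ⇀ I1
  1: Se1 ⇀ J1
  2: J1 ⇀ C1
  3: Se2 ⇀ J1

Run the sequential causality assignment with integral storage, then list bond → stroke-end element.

bond 1 |J1  (Se1 (Se) sets effort on bond)
bond 3 |J1  (source Se2 imposes e)
bond 0 |I1  (I1 integral (f out))
bond 2 |J1  (1-jn J1 has f-setter on 0)

b0 →I1
b1 →J1
b2 →J1
b3 →J1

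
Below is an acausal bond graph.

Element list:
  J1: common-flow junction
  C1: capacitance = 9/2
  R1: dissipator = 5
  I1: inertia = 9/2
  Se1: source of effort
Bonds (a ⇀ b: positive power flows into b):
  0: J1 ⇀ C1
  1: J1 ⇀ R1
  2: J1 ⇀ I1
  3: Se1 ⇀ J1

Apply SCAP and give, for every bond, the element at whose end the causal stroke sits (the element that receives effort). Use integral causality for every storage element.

bond 0 stroke at J1
bond 1 stroke at J1
bond 2 stroke at I1
bond 3 stroke at J1

β3 |J1  (Se1 (Se) sets effort on bond)
β0 |J1  (C1 outputs effort q/C1)
β2 |I1  (I1 outputs flow p/I1)
β1 |J1  (J1 flow already set via bond 2)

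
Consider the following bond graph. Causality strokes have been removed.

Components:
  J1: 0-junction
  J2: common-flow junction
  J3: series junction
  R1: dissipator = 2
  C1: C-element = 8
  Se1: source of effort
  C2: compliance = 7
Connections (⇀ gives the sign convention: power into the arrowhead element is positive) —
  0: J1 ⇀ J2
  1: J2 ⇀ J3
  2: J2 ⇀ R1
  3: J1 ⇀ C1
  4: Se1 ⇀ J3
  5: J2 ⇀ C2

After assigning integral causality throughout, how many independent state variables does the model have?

bond 4 |J3  (Se1 (Se) sets effort on bond)
bond 1 |J2  (closing 1-jn rule on J3)
bond 3 |J1  (C1: C, integral causality)
bond 0 |J2  (J1 effort already set via bond 3)
bond 5 |J2  (C2 integral (e out))
bond 2 |R1  (only one flow-in slot at J2)

2  (C1, C2 all integral)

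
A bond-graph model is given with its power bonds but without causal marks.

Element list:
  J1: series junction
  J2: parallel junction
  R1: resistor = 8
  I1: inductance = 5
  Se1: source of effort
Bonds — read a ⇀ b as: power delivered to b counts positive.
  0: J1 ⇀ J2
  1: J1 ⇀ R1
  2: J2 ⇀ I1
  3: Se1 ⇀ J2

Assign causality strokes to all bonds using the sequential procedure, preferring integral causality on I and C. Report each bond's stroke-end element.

#0 stroke at J1
#1 stroke at R1
#2 stroke at I1
#3 stroke at J2

b3 stroke at J2  (Se1 fixes effort; stroke away)
b0 stroke at J1  (J2: bond 3 brought effort, rest push out)
b2 stroke at I1  (J2: bond 3 brought effort, rest push out)
b1 stroke at R1  (J1: last free bond brings flow in)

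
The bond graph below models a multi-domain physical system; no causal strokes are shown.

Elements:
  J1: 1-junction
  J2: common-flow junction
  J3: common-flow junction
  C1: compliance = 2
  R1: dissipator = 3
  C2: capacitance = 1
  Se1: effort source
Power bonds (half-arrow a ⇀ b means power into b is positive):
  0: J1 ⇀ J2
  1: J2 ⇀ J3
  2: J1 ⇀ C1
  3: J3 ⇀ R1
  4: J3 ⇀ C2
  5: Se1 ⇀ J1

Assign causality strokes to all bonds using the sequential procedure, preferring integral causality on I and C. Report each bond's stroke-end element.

#0 →J2
#1 →J3
#2 →J1
#3 →R1
#4 →J3
#5 →J1

#5 →J1  (Se1 fixes effort; stroke away)
#2 →J1  (C1: C, integral causality)
#0 →J2  (J1: last free bond brings flow in)
#1 →J3  (closing 1-jn rule on J2)
#4 →J3  (prefer integral on C2)
#3 →R1  (J3: last free bond brings flow in)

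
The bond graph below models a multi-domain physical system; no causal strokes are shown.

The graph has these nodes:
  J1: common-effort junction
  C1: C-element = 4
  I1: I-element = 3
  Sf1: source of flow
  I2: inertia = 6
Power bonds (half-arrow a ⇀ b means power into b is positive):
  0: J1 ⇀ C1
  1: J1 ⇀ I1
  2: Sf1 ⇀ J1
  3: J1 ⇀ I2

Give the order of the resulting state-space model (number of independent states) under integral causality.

3  (C1, I1, I2 all integral)

β2 →Sf1  (Sf1 fixes flow; stroke at Sf1)
β0 →J1  (prefer integral on C1)
β1 →I1  (J1: bond 0 brought effort, rest push out)
β3 →I2  (J1 effort already set via bond 0)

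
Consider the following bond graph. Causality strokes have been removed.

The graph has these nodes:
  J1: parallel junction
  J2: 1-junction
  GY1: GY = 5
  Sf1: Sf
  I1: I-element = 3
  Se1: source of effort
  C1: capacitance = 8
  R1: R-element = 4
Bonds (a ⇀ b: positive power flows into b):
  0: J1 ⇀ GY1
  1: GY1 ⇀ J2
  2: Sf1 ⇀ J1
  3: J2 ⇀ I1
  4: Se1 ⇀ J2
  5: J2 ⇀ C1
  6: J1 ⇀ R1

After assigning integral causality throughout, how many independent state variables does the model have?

b2 |Sf1  (Sf1: flow source, stroke at near end)
b4 |J2  (source Se1 imposes e)
b3 |I1  (I1: I, integral causality)
b1 |J2  (common-f at J2 fixed by 3)
b5 |J2  (common-f at J2 fixed by 3)
b0 |J1  (GY1 both-in/both-out from 1)
b6 |R1  (0-jn J1 has e-setter on 0)

2  (C1, I1 all integral)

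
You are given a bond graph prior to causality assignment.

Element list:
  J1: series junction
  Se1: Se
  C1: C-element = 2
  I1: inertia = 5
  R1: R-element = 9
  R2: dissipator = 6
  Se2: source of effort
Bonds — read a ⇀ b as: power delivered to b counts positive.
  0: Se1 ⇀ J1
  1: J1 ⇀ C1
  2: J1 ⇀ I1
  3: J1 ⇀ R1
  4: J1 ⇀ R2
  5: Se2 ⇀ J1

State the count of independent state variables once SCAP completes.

2  (C1, I1 all integral)

bond 0 stroke at J1  (Se1 fixes effort; stroke away)
bond 5 stroke at J1  (Se2: effort source, stroke at far end)
bond 1 stroke at J1  (prefer integral on C1)
bond 2 stroke at I1  (I1 outputs flow p/I1)
bond 3 stroke at J1  (J1: bond 2 brought flow, rest push out)
bond 4 stroke at J1  (J1: bond 2 brought flow, rest push out)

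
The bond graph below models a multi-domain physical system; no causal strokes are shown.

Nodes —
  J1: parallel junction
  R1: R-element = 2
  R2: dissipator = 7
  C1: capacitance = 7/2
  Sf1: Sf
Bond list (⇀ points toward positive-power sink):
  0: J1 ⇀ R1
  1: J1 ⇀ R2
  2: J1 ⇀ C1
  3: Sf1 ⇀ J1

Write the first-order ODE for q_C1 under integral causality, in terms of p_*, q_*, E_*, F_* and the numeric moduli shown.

bond 3 stroke→Sf1  (source Sf1 imposes f)
bond 2 stroke→J1  (prefer integral on C1)
bond 0 stroke→R1  (J1: bond 2 brought effort, rest push out)
bond 1 stroke→R2  (J1 effort already set via bond 2)

dq_C1/dt = F_Sf1 - 9*q_C1/49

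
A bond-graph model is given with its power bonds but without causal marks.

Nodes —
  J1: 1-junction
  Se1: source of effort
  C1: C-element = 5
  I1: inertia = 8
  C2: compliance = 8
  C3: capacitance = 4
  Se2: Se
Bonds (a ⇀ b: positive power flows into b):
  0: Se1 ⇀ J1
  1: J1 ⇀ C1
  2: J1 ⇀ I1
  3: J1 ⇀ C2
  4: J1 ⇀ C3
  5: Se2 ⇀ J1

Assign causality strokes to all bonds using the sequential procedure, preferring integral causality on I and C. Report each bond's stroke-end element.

b0 stroke at J1
b1 stroke at J1
b2 stroke at I1
b3 stroke at J1
b4 stroke at J1
b5 stroke at J1

bond 0 |J1  (source Se1 imposes e)
bond 5 |J1  (Se2 fixes effort; stroke away)
bond 1 |J1  (prefer integral on C1)
bond 2 |I1  (prefer integral on I1)
bond 3 |J1  (J1 flow already set via bond 2)
bond 4 |J1  (1-jn J1 has f-setter on 2)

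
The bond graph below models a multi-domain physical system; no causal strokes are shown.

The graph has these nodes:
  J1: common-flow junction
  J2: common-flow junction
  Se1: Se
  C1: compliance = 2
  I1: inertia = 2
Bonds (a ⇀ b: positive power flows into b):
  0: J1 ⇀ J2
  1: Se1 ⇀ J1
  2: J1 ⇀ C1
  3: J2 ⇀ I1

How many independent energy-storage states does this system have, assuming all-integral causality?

b1 stroke at J1  (source Se1 imposes e)
b2 stroke at J1  (C1 outputs effort q/C1)
b0 stroke at J2  (J1 needs exactly one f-in)
b3 stroke at I1  (J2 needs exactly one f-in)

2  (C1, I1 all integral)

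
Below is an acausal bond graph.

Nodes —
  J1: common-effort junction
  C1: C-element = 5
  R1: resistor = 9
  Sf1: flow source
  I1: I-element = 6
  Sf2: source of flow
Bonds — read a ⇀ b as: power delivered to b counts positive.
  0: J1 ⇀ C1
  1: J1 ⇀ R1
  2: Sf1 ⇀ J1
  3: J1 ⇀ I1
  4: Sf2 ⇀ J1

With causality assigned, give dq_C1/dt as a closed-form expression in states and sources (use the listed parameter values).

dq_C1/dt = F_Sf1 + F_Sf2 - p_I1/6 - q_C1/45

b2 →Sf1  (Sf1 (Sf) sets flow on bond)
b4 →Sf2  (Sf2 fixes flow; stroke at Sf2)
b0 →J1  (C1 integral (e out))
b1 →R1  (common-e at J1 fixed by 0)
b3 →I1  (common-e at J1 fixed by 0)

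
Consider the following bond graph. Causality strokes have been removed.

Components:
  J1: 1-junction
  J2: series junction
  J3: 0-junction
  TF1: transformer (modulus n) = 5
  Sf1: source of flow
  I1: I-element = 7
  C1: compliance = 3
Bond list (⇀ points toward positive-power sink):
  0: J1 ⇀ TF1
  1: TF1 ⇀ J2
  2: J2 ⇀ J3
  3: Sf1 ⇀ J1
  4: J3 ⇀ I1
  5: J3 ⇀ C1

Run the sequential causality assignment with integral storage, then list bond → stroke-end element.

#3 stroke→Sf1  (Sf1 (Sf) sets flow on bond)
#0 stroke→J1  (common-f at J1 fixed by 3)
#1 stroke→TF1  (TF1: transformer flips bond 0)
#2 stroke→J2  (1-jn J2 has f-setter on 1)
#4 stroke→I1  (I1: I, integral causality)
#5 stroke→J3  (only one effort-in slot at J3)

b0 →J1
b1 →TF1
b2 →J2
b3 →Sf1
b4 →I1
b5 →J3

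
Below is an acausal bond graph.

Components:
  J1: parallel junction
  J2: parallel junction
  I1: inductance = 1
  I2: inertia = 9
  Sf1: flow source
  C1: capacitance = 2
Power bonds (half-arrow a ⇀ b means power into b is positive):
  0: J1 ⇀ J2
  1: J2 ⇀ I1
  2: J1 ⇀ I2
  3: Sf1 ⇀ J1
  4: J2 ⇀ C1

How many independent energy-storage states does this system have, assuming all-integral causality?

β3 |Sf1  (Sf1 (Sf) sets flow on bond)
β1 |I1  (I1 outputs flow p/I1)
β2 |I2  (I2: I, integral causality)
β0 |J1  (J1: last free bond brings effort in)
β4 |J2  (J2 needs exactly one e-in)

3  (C1, I1, I2 all integral)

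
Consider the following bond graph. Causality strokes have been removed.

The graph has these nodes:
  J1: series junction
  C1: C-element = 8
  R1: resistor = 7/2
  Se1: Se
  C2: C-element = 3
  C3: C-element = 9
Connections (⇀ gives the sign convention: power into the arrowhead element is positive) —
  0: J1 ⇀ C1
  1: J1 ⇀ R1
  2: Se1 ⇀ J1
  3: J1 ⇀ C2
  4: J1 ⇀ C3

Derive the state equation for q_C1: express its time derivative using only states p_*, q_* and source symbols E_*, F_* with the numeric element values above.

dq_C1/dt = 2*E_Se1/7 - q_C1/28 - 2*q_C2/21 - 2*q_C3/63

β2 stroke at J1  (source Se1 imposes e)
β0 stroke at J1  (C1 outputs effort q/C1)
β3 stroke at J1  (prefer integral on C2)
β4 stroke at J1  (prefer integral on C3)
β1 stroke at R1  (only one flow-in slot at J1)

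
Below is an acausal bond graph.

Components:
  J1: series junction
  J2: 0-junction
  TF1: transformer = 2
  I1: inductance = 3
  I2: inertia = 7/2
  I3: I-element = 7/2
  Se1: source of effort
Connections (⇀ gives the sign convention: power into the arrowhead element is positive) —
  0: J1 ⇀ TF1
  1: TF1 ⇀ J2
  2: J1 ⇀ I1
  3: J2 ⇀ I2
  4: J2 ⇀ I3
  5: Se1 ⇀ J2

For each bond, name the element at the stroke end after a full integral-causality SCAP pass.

b5 stroke at J2  (Se1 (Se) sets effort on bond)
b1 stroke at TF1  (J2 effort already set via bond 5)
b3 stroke at I2  (J2 effort already set via bond 5)
b4 stroke at I3  (0-jn J2 has e-setter on 5)
b0 stroke at J1  (TF1: transformer flips bond 1)
b2 stroke at I1  (J1: last free bond brings flow in)

#0 →J1
#1 →TF1
#2 →I1
#3 →I2
#4 →I3
#5 →J2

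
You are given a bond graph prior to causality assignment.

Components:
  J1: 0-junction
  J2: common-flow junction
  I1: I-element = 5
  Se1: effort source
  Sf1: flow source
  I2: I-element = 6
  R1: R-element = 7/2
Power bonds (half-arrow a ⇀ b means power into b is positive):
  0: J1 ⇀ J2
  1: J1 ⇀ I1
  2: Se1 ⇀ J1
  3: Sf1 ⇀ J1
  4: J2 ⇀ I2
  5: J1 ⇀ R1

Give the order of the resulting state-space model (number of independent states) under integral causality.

bond 2 →J1  (source Se1 imposes e)
bond 3 →Sf1  (source Sf1 imposes f)
bond 0 →J2  (J1: bond 2 brought effort, rest push out)
bond 1 →I1  (J1 effort already set via bond 2)
bond 5 →R1  (0-jn J1 has e-setter on 2)
bond 4 →I2  (closing 1-jn rule on J2)

2  (I1, I2 all integral)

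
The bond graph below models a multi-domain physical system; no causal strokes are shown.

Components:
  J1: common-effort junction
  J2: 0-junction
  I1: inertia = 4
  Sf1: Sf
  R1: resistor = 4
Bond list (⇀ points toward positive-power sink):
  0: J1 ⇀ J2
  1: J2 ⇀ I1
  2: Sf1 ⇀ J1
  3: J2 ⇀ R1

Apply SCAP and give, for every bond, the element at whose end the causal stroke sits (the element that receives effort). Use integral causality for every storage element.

bond 2 stroke→Sf1  (Sf1 fixes flow; stroke at Sf1)
bond 0 stroke→J1  (J1 needs exactly one e-in)
bond 1 stroke→I1  (I1 outputs flow p/I1)
bond 3 stroke→J2  (only one effort-in slot at J2)

β0 →J1
β1 →I1
β2 →Sf1
β3 →J2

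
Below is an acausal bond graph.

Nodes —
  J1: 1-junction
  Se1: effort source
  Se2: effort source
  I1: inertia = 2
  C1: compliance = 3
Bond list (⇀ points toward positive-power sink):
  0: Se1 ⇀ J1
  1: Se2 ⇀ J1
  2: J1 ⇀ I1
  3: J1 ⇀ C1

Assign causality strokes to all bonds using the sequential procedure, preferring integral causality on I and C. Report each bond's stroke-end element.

b0 |J1
b1 |J1
b2 |I1
b3 |J1

b0 stroke at J1  (Se1 fixes effort; stroke away)
b1 stroke at J1  (Se2 fixes effort; stroke away)
b2 stroke at I1  (I1 integral (f out))
b3 stroke at J1  (1-jn J1 has f-setter on 2)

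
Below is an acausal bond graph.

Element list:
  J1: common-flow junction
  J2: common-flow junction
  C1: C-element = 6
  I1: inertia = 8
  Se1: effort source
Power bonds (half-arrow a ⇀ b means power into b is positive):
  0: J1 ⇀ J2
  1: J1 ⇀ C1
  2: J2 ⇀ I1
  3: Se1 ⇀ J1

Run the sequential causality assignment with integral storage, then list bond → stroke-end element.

#3 →J1  (Se1: effort source, stroke at far end)
#1 →J1  (prefer integral on C1)
#0 →J2  (J1 needs exactly one f-in)
#2 →I1  (J2: last free bond brings flow in)

bond 0 |J2
bond 1 |J1
bond 2 |I1
bond 3 |J1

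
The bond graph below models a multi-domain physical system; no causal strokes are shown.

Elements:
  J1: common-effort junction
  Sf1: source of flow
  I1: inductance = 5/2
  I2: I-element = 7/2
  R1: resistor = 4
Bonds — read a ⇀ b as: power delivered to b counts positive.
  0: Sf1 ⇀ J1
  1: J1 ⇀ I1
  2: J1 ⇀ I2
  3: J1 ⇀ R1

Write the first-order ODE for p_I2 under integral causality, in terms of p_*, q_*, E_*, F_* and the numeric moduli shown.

dp_I2/dt = 4*F_Sf1 - 8*p_I1/5 - 8*p_I2/7

bond 0 stroke→Sf1  (Sf1 (Sf) sets flow on bond)
bond 1 stroke→I1  (I1 integral (f out))
bond 2 stroke→I2  (prefer integral on I2)
bond 3 stroke→J1  (J1 needs exactly one e-in)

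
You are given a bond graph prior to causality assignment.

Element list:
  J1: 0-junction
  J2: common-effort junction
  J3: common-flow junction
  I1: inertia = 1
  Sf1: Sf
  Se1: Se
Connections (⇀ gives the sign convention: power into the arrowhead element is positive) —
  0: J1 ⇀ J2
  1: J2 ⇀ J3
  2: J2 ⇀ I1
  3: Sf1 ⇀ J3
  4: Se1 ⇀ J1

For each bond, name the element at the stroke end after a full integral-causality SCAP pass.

#0 |J2
#1 |J3
#2 |I1
#3 |Sf1
#4 |J1

#3 stroke→Sf1  (Sf1 fixes flow; stroke at Sf1)
#4 stroke→J1  (Se1 fixes effort; stroke away)
#0 stroke→J2  (J1: bond 4 brought effort, rest push out)
#1 stroke→J3  (J2: bond 0 brought effort, rest push out)
#2 stroke→I1  (common-e at J2 fixed by 0)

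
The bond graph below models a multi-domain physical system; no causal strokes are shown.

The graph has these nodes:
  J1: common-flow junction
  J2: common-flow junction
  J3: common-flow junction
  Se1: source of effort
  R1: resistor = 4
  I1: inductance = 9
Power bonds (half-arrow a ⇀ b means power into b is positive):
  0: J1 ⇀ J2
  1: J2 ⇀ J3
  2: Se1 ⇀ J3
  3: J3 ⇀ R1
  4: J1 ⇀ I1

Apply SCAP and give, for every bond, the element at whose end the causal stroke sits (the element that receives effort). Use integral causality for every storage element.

bond 2 →J3  (Se1 (Se) sets effort on bond)
bond 4 →I1  (prefer integral on I1)
bond 0 →J1  (common-f at J1 fixed by 4)
bond 1 →J2  (1-jn J2 has f-setter on 0)
bond 3 →J3  (J3: bond 1 brought flow, rest push out)

#0 →J1
#1 →J2
#2 →J3
#3 →J3
#4 →I1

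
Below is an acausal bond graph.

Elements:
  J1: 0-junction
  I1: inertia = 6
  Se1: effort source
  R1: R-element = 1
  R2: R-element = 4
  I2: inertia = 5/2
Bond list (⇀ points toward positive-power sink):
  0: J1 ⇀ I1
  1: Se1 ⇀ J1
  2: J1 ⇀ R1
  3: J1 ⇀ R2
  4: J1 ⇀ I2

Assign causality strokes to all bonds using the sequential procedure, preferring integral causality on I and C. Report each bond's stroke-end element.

β0 stroke at I1
β1 stroke at J1
β2 stroke at R1
β3 stroke at R2
β4 stroke at I2

β1 stroke at J1  (Se1 fixes effort; stroke away)
β0 stroke at I1  (J1: bond 1 brought effort, rest push out)
β2 stroke at R1  (common-e at J1 fixed by 1)
β3 stroke at R2  (J1 effort already set via bond 1)
β4 stroke at I2  (J1: bond 1 brought effort, rest push out)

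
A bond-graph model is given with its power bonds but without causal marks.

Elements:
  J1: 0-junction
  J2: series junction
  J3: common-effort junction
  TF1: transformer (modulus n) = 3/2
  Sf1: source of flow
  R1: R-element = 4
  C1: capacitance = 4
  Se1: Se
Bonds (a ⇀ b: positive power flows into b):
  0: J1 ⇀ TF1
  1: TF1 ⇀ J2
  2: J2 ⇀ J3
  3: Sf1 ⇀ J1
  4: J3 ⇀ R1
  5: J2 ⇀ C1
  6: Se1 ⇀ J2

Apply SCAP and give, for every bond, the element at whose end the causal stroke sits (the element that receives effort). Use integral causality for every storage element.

b0 →J1
b1 →TF1
b2 →J2
b3 →Sf1
b4 →J3
b5 →J2
b6 →J2

β3 stroke at Sf1  (source Sf1 imposes f)
β6 stroke at J2  (Se1 (Se) sets effort on bond)
β0 stroke at J1  (only one effort-in slot at J1)
β1 stroke at TF1  (TF1: transformer flips bond 0)
β2 stroke at J2  (common-f at J2 fixed by 1)
β5 stroke at J2  (J2 flow already set via bond 1)
β4 stroke at J3  (only one effort-in slot at J3)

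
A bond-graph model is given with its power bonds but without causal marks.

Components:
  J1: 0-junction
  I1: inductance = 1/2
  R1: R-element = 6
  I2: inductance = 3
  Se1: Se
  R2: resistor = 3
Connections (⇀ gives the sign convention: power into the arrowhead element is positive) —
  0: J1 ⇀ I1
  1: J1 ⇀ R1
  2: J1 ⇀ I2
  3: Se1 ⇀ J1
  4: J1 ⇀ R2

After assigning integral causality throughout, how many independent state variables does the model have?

2  (I1, I2 all integral)

bond 3 →J1  (Se1 fixes effort; stroke away)
bond 0 →I1  (0-jn J1 has e-setter on 3)
bond 1 →R1  (common-e at J1 fixed by 3)
bond 2 →I2  (J1 effort already set via bond 3)
bond 4 →R2  (J1: bond 3 brought effort, rest push out)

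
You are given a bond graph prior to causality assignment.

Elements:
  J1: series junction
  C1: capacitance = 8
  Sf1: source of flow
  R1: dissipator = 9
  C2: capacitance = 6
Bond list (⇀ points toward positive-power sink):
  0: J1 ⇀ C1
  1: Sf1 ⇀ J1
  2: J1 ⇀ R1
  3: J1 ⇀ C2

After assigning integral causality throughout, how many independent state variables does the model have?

2  (C1, C2 all integral)

bond 1 stroke at Sf1  (source Sf1 imposes f)
bond 0 stroke at J1  (1-jn J1 has f-setter on 1)
bond 2 stroke at J1  (1-jn J1 has f-setter on 1)
bond 3 stroke at J1  (1-jn J1 has f-setter on 1)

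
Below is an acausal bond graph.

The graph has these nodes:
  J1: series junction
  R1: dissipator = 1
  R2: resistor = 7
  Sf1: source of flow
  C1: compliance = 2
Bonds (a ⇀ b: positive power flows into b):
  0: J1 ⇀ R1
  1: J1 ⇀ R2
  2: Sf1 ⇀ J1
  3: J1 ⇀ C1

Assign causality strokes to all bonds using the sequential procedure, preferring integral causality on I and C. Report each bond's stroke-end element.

β2 stroke at Sf1  (source Sf1 imposes f)
β0 stroke at J1  (J1 flow already set via bond 2)
β1 stroke at J1  (J1 flow already set via bond 2)
β3 stroke at J1  (J1 flow already set via bond 2)

b0 |J1
b1 |J1
b2 |Sf1
b3 |J1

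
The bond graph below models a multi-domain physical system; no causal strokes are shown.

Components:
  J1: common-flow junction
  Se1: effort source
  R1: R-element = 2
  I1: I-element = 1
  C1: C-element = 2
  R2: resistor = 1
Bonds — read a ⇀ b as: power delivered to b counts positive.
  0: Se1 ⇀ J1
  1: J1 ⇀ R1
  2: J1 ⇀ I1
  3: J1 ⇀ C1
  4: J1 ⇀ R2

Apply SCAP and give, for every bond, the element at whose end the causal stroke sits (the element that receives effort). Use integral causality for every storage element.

#0 |J1
#1 |J1
#2 |I1
#3 |J1
#4 |J1

b0 stroke→J1  (Se1: effort source, stroke at far end)
b2 stroke→I1  (I1 outputs flow p/I1)
b1 stroke→J1  (1-jn J1 has f-setter on 2)
b3 stroke→J1  (J1: bond 2 brought flow, rest push out)
b4 stroke→J1  (J1 flow already set via bond 2)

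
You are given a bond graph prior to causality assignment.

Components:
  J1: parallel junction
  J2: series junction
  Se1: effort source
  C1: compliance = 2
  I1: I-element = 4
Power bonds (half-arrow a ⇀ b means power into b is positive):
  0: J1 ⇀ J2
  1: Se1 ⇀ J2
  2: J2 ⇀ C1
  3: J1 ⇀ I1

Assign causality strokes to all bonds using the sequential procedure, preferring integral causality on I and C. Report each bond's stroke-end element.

bond 1 stroke at J2  (source Se1 imposes e)
bond 2 stroke at J2  (C1 outputs effort q/C1)
bond 0 stroke at J1  (only one flow-in slot at J2)
bond 3 stroke at I1  (J1: bond 0 brought effort, rest push out)

#0 stroke at J1
#1 stroke at J2
#2 stroke at J2
#3 stroke at I1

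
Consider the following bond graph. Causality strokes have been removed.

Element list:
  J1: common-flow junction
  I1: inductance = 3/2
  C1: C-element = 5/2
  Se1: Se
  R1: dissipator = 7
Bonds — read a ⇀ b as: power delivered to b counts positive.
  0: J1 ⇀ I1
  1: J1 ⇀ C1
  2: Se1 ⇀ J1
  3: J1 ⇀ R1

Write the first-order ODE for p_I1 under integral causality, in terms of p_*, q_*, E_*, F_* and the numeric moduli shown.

bond 2 stroke at J1  (Se1: effort source, stroke at far end)
bond 0 stroke at I1  (I1 integral (f out))
bond 1 stroke at J1  (J1: bond 0 brought flow, rest push out)
bond 3 stroke at J1  (1-jn J1 has f-setter on 0)

dp_I1/dt = E_Se1 - 14*p_I1/3 - 2*q_C1/5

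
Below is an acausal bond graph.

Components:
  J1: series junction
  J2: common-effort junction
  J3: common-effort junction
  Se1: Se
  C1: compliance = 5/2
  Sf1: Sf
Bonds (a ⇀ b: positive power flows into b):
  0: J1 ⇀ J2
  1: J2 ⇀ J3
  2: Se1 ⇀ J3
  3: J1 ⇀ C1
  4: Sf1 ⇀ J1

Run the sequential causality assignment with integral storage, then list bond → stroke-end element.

bond 0 stroke at J1
bond 1 stroke at J2
bond 2 stroke at J3
bond 3 stroke at J1
bond 4 stroke at Sf1

β2 →J3  (Se1 (Se) sets effort on bond)
β4 →Sf1  (Sf1 (Sf) sets flow on bond)
β0 →J1  (J1: bond 4 brought flow, rest push out)
β3 →J1  (J1 flow already set via bond 4)
β1 →J2  (J2: last free bond brings effort in)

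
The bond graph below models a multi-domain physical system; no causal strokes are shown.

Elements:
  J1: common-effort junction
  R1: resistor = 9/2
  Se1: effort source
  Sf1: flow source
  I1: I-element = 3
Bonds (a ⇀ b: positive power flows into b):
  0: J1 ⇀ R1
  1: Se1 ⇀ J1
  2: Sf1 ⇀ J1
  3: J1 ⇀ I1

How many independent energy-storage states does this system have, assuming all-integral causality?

1  (I1 all integral)

β1 →J1  (Se1: effort source, stroke at far end)
β2 →Sf1  (Sf1 fixes flow; stroke at Sf1)
β0 →R1  (common-e at J1 fixed by 1)
β3 →I1  (0-jn J1 has e-setter on 1)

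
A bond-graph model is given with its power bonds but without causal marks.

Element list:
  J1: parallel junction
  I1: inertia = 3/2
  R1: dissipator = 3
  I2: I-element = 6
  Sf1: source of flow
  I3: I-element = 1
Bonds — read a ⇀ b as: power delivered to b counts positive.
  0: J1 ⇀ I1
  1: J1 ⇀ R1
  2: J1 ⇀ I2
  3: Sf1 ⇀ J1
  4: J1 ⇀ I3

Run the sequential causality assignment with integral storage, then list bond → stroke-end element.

#3 →Sf1  (Sf1 (Sf) sets flow on bond)
#0 →I1  (I1 outputs flow p/I1)
#2 →I2  (I2 outputs flow p/I2)
#4 →I3  (I3 integral (f out))
#1 →J1  (closing 0-jn rule on J1)

bond 0 stroke at I1
bond 1 stroke at J1
bond 2 stroke at I2
bond 3 stroke at Sf1
bond 4 stroke at I3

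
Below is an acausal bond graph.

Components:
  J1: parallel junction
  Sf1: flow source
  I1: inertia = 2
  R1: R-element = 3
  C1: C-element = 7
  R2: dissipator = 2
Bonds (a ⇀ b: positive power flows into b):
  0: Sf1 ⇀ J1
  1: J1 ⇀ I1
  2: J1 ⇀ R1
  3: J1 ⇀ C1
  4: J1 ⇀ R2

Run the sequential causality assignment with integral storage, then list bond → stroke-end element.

bond 0 stroke at Sf1  (Sf1 (Sf) sets flow on bond)
bond 1 stroke at I1  (I1: I, integral causality)
bond 3 stroke at J1  (C1: C, integral causality)
bond 2 stroke at R1  (0-jn J1 has e-setter on 3)
bond 4 stroke at R2  (0-jn J1 has e-setter on 3)

#0 |Sf1
#1 |I1
#2 |R1
#3 |J1
#4 |R2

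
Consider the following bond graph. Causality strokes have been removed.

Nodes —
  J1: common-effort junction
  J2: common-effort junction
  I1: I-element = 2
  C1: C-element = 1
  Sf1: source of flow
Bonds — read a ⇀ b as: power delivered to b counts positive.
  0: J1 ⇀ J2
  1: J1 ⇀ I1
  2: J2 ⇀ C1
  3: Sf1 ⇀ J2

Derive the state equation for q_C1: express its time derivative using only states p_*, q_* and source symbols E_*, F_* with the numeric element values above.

β3 stroke→Sf1  (Sf1 (Sf) sets flow on bond)
β1 stroke→I1  (I1 integral (f out))
β0 stroke→J1  (only one effort-in slot at J1)
β2 stroke→J2  (closing 0-jn rule on J2)

dq_C1/dt = F_Sf1 - p_I1/2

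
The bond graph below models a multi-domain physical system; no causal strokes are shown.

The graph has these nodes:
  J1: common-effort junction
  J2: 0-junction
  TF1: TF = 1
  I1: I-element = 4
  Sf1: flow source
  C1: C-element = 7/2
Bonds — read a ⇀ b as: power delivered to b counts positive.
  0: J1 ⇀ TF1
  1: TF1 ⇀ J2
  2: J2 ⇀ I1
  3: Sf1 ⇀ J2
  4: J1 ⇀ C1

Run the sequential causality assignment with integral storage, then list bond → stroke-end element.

#0 stroke→TF1
#1 stroke→J2
#2 stroke→I1
#3 stroke→Sf1
#4 stroke→J1

#3 |Sf1  (Sf1 (Sf) sets flow on bond)
#2 |I1  (I1: I, integral causality)
#1 |J2  (only one effort-in slot at J2)
#0 |TF1  (TF1 one-in-one-out from 1)
#4 |J1  (J1 needs exactly one e-in)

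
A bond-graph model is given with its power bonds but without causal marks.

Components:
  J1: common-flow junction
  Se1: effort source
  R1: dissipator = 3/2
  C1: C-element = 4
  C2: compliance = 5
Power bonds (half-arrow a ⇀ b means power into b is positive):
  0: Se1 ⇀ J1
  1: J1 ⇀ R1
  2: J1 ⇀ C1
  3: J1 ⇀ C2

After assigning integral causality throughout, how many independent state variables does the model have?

2  (C1, C2 all integral)

β0 stroke→J1  (source Se1 imposes e)
β2 stroke→J1  (C1: C, integral causality)
β3 stroke→J1  (C2: C, integral causality)
β1 stroke→R1  (J1: last free bond brings flow in)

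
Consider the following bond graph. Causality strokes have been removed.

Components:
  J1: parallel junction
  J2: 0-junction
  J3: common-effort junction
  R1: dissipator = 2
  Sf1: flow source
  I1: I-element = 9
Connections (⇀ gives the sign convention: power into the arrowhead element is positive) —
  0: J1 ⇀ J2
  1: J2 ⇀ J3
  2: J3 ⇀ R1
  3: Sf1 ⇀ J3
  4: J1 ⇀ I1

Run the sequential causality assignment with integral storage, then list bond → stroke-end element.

bond 0 →J1
bond 1 →J2
bond 2 →J3
bond 3 →Sf1
bond 4 →I1

bond 3 stroke→Sf1  (source Sf1 imposes f)
bond 4 stroke→I1  (I1 integral (f out))
bond 0 stroke→J1  (J1: last free bond brings effort in)
bond 1 stroke→J2  (only one effort-in slot at J2)
bond 2 stroke→J3  (J3 needs exactly one e-in)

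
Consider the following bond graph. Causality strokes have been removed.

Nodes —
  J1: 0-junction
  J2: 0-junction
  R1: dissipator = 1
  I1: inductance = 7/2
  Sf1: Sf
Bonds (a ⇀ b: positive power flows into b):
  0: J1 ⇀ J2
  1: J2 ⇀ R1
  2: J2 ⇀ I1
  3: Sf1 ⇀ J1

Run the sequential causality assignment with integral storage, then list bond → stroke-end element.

bond 3 →Sf1  (Sf1: flow source, stroke at near end)
bond 0 →J1  (only one effort-in slot at J1)
bond 2 →I1  (prefer integral on I1)
bond 1 →J2  (only one effort-in slot at J2)

b0 →J1
b1 →J2
b2 →I1
b3 →Sf1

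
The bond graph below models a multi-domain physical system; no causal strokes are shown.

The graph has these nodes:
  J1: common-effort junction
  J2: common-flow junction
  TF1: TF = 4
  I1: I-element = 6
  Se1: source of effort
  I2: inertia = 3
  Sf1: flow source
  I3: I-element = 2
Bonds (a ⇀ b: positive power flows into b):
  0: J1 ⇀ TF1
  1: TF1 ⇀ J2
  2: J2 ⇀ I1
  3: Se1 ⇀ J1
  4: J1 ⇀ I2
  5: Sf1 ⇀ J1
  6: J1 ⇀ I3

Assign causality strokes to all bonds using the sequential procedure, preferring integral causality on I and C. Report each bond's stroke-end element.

b0 stroke→TF1
b1 stroke→J2
b2 stroke→I1
b3 stroke→J1
b4 stroke→I2
b5 stroke→Sf1
b6 stroke→I3

#3 |J1  (Se1: effort source, stroke at far end)
#5 |Sf1  (Sf1: flow source, stroke at near end)
#0 |TF1  (0-jn J1 has e-setter on 3)
#4 |I2  (J1: bond 3 brought effort, rest push out)
#6 |I3  (common-e at J1 fixed by 3)
#1 |J2  (TF1 one-in-one-out from 0)
#2 |I1  (closing 1-jn rule on J2)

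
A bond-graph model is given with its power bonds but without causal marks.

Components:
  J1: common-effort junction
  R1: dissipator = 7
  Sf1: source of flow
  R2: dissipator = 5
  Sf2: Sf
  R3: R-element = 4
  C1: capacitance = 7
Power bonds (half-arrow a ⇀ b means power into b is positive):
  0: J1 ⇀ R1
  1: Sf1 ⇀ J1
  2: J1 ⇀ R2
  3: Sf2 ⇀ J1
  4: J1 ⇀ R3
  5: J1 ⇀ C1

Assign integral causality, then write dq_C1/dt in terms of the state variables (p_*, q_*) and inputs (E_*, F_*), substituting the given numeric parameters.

bond 1 |Sf1  (Sf1 fixes flow; stroke at Sf1)
bond 3 |Sf2  (Sf2 (Sf) sets flow on bond)
bond 5 |J1  (C1 outputs effort q/C1)
bond 0 |R1  (0-jn J1 has e-setter on 5)
bond 2 |R2  (common-e at J1 fixed by 5)
bond 4 |R3  (common-e at J1 fixed by 5)

dq_C1/dt = F_Sf1 + F_Sf2 - 83*q_C1/980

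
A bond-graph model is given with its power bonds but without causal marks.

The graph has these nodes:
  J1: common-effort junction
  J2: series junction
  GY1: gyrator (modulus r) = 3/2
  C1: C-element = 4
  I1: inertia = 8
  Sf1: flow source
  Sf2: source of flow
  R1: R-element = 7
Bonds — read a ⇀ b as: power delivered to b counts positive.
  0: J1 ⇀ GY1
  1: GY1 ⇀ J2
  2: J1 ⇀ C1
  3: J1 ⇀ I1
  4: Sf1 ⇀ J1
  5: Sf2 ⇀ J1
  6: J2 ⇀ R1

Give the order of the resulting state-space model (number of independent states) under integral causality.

β4 stroke at Sf1  (source Sf1 imposes f)
β5 stroke at Sf2  (Sf2 fixes flow; stroke at Sf2)
β2 stroke at J1  (prefer integral on C1)
β0 stroke at GY1  (0-jn J1 has e-setter on 2)
β3 stroke at I1  (J1 effort already set via bond 2)
β1 stroke at GY1  (GY GY1: same side as bond 0)
β6 stroke at J2  (1-jn J2 has f-setter on 1)

2  (C1, I1 all integral)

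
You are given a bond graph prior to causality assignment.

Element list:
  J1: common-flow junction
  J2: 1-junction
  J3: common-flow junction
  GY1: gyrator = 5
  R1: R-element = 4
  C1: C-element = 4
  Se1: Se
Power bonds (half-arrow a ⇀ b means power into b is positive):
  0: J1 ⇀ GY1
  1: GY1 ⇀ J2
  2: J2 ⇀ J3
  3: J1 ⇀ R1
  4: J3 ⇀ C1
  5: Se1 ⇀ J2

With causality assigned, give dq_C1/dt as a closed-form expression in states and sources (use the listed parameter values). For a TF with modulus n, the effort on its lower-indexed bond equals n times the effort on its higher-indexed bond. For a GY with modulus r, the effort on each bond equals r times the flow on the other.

b5 →J2  (Se1 fixes effort; stroke away)
b4 →J3  (C1 integral (e out))
b2 →J2  (J3: last free bond brings flow in)
b1 →GY1  (only one flow-in slot at J2)
b0 →GY1  (GY1: gyrator matches bond 1)
b3 →J1  (J1 flow already set via bond 0)

dq_C1/dt = 4*E_Se1/25 - q_C1/25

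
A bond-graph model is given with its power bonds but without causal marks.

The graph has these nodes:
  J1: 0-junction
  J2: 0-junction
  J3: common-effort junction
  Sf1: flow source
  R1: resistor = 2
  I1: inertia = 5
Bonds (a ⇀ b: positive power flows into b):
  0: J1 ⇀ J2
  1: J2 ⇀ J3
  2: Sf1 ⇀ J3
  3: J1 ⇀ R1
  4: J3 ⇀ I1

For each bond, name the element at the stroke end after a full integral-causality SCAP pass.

#2 |Sf1  (Sf1 fixes flow; stroke at Sf1)
#4 |I1  (prefer integral on I1)
#1 |J3  (J3 needs exactly one e-in)
#0 |J2  (closing 0-jn rule on J2)
#3 |J1  (J1 needs exactly one e-in)

bond 0 →J2
bond 1 →J3
bond 2 →Sf1
bond 3 →J1
bond 4 →I1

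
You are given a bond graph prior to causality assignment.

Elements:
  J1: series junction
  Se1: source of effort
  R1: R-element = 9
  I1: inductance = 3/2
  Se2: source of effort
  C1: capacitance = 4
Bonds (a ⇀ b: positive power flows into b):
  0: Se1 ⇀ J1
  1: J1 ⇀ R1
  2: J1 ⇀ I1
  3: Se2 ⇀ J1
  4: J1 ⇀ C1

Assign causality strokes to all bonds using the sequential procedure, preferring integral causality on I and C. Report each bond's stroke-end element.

bond 0 stroke at J1  (Se1: effort source, stroke at far end)
bond 3 stroke at J1  (source Se2 imposes e)
bond 2 stroke at I1  (I1: I, integral causality)
bond 1 stroke at J1  (J1: bond 2 brought flow, rest push out)
bond 4 stroke at J1  (J1 flow already set via bond 2)

β0 stroke at J1
β1 stroke at J1
β2 stroke at I1
β3 stroke at J1
β4 stroke at J1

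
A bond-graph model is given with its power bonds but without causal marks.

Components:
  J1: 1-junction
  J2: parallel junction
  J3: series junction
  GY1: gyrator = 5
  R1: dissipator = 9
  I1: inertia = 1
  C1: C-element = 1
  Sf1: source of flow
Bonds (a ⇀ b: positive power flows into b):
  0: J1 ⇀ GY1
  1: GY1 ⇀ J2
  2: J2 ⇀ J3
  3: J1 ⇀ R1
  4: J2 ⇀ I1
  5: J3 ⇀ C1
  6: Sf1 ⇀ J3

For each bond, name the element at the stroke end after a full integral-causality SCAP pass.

bond 0 |J1
bond 1 |J2
bond 2 |J3
bond 3 |R1
bond 4 |I1
bond 5 |J3
bond 6 |Sf1

#6 stroke→Sf1  (Sf1 (Sf) sets flow on bond)
#2 stroke→J3  (J3: bond 6 brought flow, rest push out)
#5 stroke→J3  (J3: bond 6 brought flow, rest push out)
#4 stroke→I1  (I1 integral (f out))
#1 stroke→J2  (J2: last free bond brings effort in)
#0 stroke→J1  (through GY1, causality inverts; strokes same side of GY1)
#3 stroke→R1  (closing 1-jn rule on J1)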